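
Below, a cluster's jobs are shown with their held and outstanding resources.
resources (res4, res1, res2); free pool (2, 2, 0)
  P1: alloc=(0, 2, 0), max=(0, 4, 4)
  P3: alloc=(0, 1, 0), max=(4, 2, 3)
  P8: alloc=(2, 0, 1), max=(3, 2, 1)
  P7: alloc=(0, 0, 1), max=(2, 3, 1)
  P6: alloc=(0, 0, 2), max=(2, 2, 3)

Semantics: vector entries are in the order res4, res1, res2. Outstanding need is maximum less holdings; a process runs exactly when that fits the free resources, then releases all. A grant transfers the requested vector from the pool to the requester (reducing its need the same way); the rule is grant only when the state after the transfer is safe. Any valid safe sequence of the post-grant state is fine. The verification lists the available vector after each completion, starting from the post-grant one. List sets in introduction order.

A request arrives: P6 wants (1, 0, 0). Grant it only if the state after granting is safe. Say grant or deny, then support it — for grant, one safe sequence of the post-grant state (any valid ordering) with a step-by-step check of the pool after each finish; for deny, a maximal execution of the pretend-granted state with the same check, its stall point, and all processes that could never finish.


GRANT. The post-grant state is safe; one safe sequence: P8, P6, P3, P7, P1.
Key observation: with (1, 2, 0) left after the transfer, P8 can run at once — the state stays safe.
Step-by-step check of the post-grant state:
  pool = (1, 2, 0)
  P8 needs (1, 2, 0) <= (1, 2, 0) -> finishes; pool += (2, 0, 1) = (3, 2, 1)
  P6 needs (1, 2, 1) <= (3, 2, 1) -> finishes; pool += (1, 0, 2) = (4, 2, 3)
  P3 needs (4, 1, 3) <= (4, 2, 3) -> finishes; pool += (0, 1, 0) = (4, 3, 3)
  P7 needs (2, 3, 0) <= (4, 3, 3) -> finishes; pool += (0, 0, 1) = (4, 3, 4)
  P1 needs (0, 2, 4) <= (4, 3, 4) -> finishes; pool += (0, 2, 0) = (4, 5, 4)


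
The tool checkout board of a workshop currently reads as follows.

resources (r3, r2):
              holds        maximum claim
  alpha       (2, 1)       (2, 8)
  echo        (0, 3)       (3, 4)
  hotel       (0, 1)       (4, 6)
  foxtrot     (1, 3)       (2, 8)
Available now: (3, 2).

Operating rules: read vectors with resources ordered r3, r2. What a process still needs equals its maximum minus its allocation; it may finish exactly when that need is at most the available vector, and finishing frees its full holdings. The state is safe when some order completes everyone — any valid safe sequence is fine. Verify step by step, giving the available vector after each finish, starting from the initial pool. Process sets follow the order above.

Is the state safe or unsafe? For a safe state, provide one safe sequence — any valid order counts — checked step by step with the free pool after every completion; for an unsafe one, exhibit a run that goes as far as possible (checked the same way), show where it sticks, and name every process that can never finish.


The state is SAFE; one workable sequence: echo, foxtrot, hotel, alpha.
Key observation: at echo the run first touches a limit — (3, 1) against (3, 2), exact on a resource it actually requests.
Walking it through:
  pool = (3, 2)
  echo: need (3, 1) fits (3, 2); releases (0, 3), pool now (3, 5)
  foxtrot: need (1, 5) fits (3, 5); releases (1, 3), pool now (4, 8)
  hotel: need (4, 5) fits (4, 8); releases (0, 1), pool now (4, 9)
  alpha: need (0, 7) fits (4, 9); releases (2, 1), pool now (6, 10)


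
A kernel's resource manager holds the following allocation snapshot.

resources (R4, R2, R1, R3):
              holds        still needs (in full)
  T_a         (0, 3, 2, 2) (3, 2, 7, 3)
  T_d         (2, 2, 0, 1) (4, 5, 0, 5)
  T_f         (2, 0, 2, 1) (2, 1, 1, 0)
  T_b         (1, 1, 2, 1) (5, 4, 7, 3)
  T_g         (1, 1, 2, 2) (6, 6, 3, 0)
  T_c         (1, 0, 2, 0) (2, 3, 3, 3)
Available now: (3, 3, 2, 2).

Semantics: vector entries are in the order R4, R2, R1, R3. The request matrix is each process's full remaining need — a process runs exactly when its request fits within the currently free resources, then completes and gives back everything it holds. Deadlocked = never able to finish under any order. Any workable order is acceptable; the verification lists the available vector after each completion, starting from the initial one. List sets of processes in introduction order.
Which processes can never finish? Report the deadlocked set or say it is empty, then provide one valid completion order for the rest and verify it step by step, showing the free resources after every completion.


The deadlocked set is T_a, T_d, T_b and T_g.
Key observation: after T_f, T_c the pool peaks at (6, 3, 6, 3), and each blocked process is short somewhere: T_a on R1; T_d on R2, R3; T_b on R2, R1; T_g on R2.
A valid finishing order for the others: T_f, T_c. Step-by-step check:
  pool = (3, 3, 2, 2)
  T_f needs (2, 1, 1, 0) <= (3, 3, 2, 2) -> finishes; pool += (2, 0, 2, 1) = (5, 3, 4, 3)
  T_c needs (2, 3, 3, 3) <= (5, 3, 4, 3) -> finishes; pool += (1, 0, 2, 0) = (6, 3, 6, 3)
None of the blocked processes ever fits:
  blocked: T_a wants (3, 2, 7, 3), pool (6, 3, 6, 3) — not enough R1
  blocked: T_d wants (4, 5, 0, 5), pool (6, 3, 6, 3) — not enough R2 and R3
  blocked: T_b wants (5, 4, 7, 3), pool (6, 3, 6, 3) — not enough R2 and R1
  blocked: T_g wants (6, 6, 3, 0), pool (6, 3, 6, 3) — not enough R2


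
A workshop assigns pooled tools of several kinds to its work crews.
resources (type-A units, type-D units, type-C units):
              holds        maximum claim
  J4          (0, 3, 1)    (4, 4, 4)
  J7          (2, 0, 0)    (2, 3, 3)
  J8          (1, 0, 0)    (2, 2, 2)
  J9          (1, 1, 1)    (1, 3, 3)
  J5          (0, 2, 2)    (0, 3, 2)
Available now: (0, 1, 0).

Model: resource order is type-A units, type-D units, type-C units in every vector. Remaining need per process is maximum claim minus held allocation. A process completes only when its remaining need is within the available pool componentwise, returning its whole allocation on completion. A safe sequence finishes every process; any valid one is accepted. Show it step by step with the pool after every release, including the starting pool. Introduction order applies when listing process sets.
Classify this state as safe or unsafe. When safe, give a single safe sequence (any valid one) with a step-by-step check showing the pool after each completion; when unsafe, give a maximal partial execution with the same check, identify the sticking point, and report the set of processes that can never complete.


SAFE, for example via the order J5, J9, J7, J8, J4.
Key observation: at J5 the run first touches a limit — (0, 1, 0) against (0, 1, 0), exact on a resource it actually requests.
Verifying each step:
  pool = (0, 1, 0)
  run J5 (needs (0, 1, 0), free (0, 1, 0)); after release of (0, 2, 2) the pool is (0, 3, 2)
  run J9 (needs (0, 2, 2), free (0, 3, 2)); after release of (1, 1, 1) the pool is (1, 4, 3)
  run J7 (needs (0, 3, 3), free (1, 4, 3)); after release of (2, 0, 0) the pool is (3, 4, 3)
  run J8 (needs (1, 2, 2), free (3, 4, 3)); after release of (1, 0, 0) the pool is (4, 4, 3)
  run J4 (needs (4, 1, 3), free (4, 4, 3)); after release of (0, 3, 1) the pool is (4, 7, 4)


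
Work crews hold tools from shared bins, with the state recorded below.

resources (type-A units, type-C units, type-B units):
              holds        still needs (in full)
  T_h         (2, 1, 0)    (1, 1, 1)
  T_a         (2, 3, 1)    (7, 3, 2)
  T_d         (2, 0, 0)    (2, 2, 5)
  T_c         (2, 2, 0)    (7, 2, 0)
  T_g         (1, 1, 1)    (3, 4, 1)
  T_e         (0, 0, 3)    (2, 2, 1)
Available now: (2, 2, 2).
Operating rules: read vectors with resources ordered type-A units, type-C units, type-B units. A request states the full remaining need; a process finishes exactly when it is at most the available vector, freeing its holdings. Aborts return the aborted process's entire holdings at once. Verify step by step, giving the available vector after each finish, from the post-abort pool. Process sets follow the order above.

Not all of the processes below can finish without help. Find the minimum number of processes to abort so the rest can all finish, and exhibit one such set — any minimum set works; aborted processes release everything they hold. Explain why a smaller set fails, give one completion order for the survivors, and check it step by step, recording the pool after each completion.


Abort T_c.
Key observation: T_g had no path to completion before; after the abort of T_c ((2, 2, 0) returned), step 3 is where it fits.
No smaller set exists: with zero aborts the deadlock remains.
One survivor order: T_e, T_h, T_g, T_d, T_a. Verifying each step (post-abort pool first):
  pool = (4, 4, 2)
  T_e needs (2, 2, 1) <= (4, 4, 2) -> finishes; pool += (0, 0, 3) = (4, 4, 5)
  T_h needs (1, 1, 1) <= (4, 4, 5) -> finishes; pool += (2, 1, 0) = (6, 5, 5)
  T_g needs (3, 4, 1) <= (6, 5, 5) -> finishes; pool += (1, 1, 1) = (7, 6, 6)
  T_d needs (2, 2, 5) <= (7, 6, 6) -> finishes; pool += (2, 0, 0) = (9, 6, 6)
  T_a needs (7, 3, 2) <= (9, 6, 6) -> finishes; pool += (2, 3, 1) = (11, 9, 7)


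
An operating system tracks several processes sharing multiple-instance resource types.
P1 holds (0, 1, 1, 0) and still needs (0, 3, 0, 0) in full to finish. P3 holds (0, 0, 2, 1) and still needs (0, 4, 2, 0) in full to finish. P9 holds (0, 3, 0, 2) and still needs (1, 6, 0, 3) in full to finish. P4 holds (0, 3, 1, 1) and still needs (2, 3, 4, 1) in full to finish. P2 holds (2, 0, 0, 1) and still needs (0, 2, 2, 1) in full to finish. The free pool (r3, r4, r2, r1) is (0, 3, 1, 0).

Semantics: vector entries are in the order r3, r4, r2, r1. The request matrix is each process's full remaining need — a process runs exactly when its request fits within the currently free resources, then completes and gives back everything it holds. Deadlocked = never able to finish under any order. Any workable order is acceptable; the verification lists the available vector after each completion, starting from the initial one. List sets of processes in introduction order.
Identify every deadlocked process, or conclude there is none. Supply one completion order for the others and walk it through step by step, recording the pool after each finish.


No process is deadlocked.
Key observation: P1 leads a chain of completions in which each release enables another process.
A valid finishing order for the others: P1, P3, P2, P4, P9. Verifying each step:
  pool = (0, 3, 1, 0)
  P1 needs (0, 3, 0, 0) <= (0, 3, 1, 0) -> finishes; pool += (0, 1, 1, 0) = (0, 4, 2, 0)
  P3 needs (0, 4, 2, 0) <= (0, 4, 2, 0) -> finishes; pool += (0, 0, 2, 1) = (0, 4, 4, 1)
  P2 needs (0, 2, 2, 1) <= (0, 4, 4, 1) -> finishes; pool += (2, 0, 0, 1) = (2, 4, 4, 2)
  P4 needs (2, 3, 4, 1) <= (2, 4, 4, 2) -> finishes; pool += (0, 3, 1, 1) = (2, 7, 5, 3)
  P9 needs (1, 6, 0, 3) <= (2, 7, 5, 3) -> finishes; pool += (0, 3, 0, 2) = (2, 10, 5, 5)


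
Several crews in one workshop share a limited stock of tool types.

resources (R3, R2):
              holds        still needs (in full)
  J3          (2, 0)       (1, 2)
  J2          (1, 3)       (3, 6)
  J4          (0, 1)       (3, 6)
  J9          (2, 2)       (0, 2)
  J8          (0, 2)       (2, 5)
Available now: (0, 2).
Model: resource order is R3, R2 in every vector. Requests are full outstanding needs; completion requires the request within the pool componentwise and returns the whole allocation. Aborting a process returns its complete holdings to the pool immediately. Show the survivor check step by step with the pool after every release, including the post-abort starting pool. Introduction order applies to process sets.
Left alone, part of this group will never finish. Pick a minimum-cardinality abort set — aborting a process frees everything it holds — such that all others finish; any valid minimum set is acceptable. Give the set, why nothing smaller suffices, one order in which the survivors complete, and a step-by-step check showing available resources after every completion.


Abort J2.
Key observation: J8 had no path to completion before; after the abort of J2 ((1, 3) returned), step 2 is where it fits.
Why nothing smaller works: aborting no one leaves the state deadlocked as given.
One survivor order: J3, J8, J4, J9. Check, step by step (post-abort pool first):
  pool = (1, 5)
  J3: need (1, 2) fits (1, 5); releases (2, 0), pool now (3, 5)
  J8: need (2, 5) fits (3, 5); releases (0, 2), pool now (3, 7)
  J4: need (3, 6) fits (3, 7); releases (0, 1), pool now (3, 8)
  J9: need (0, 2) fits (3, 8); releases (2, 2), pool now (5, 10)


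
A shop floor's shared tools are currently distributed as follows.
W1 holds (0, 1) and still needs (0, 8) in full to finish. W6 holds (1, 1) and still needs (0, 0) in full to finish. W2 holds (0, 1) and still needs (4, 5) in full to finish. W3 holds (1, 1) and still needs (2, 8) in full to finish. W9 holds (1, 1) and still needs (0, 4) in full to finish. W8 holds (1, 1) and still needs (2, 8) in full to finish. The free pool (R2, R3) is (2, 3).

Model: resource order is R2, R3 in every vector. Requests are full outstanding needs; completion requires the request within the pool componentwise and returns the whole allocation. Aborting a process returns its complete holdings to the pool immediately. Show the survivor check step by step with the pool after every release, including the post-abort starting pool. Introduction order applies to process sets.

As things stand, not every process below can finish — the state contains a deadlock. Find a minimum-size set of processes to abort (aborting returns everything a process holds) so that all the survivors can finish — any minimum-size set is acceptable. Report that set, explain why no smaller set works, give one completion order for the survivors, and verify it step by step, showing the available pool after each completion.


Minimum abort set: W1 and W3.
Key observation: aborting W1 and W3 returns (1, 2), and W8 — hopeless before — runs at step 4 with the returned capacity in the pool.
No one abort is enough; case by case: W1 alone leaves W3 blocked (short on R3); W6 alone leaves W1 blocked (short on R3); W2 alone leaves W1 blocked (short on R3); W3 alone leaves W1 blocked (short on R3); W9 alone leaves W1 blocked (short on R3); W8 alone leaves W1 blocked (short on R3).
One survivor order: W6, W9, W2, W8. Verifying each step (post-abort pool first):
  pool = (3, 5)
  run W6 (needs (0, 0), free (3, 5)); after release of (1, 1) the pool is (4, 6)
  run W9 (needs (0, 4), free (4, 6)); after release of (1, 1) the pool is (5, 7)
  run W2 (needs (4, 5), free (5, 7)); after release of (0, 1) the pool is (5, 8)
  run W8 (needs (2, 8), free (5, 8)); after release of (1, 1) the pool is (6, 9)


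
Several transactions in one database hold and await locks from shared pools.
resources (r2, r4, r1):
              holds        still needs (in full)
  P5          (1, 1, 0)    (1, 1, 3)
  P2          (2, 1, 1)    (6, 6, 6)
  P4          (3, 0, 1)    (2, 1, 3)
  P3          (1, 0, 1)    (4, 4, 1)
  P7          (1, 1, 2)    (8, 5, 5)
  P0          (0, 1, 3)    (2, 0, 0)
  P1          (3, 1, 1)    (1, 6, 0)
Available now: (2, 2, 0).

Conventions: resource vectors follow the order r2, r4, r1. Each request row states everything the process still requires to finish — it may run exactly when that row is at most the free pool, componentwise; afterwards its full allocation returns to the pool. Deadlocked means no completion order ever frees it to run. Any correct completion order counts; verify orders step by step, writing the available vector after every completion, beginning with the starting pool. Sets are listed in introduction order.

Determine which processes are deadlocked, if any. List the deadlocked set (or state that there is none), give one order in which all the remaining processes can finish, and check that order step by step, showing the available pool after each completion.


Deadlocked set: P2, P7 and P1.
Key observation: even finishing P0, P5, P4, P3 leaves just (7, 4, 5) free — too little r4 for any of the remaining processes.
The rest can finish in the order P0, P5, P4, P3. Check, step by step:
  pool = (2, 2, 0)
  P0: need (2, 0, 0) fits (2, 2, 0); releases (0, 1, 3), pool now (2, 3, 3)
  P5: need (1, 1, 3) fits (2, 3, 3); releases (1, 1, 0), pool now (3, 4, 3)
  P4: need (2, 1, 3) fits (3, 4, 3); releases (3, 0, 1), pool now (6, 4, 4)
  P3: need (4, 4, 1) fits (6, 4, 4); releases (1, 0, 1), pool now (7, 4, 5)
None of the blocked processes ever fits:
  blocked: P2 wants (6, 6, 6), pool (7, 4, 5) — not enough r4 and r1
  blocked: P7 wants (8, 5, 5), pool (7, 4, 5) — not enough r2 and r4
  blocked: P1 wants (1, 6, 0), pool (7, 4, 5) — not enough r4


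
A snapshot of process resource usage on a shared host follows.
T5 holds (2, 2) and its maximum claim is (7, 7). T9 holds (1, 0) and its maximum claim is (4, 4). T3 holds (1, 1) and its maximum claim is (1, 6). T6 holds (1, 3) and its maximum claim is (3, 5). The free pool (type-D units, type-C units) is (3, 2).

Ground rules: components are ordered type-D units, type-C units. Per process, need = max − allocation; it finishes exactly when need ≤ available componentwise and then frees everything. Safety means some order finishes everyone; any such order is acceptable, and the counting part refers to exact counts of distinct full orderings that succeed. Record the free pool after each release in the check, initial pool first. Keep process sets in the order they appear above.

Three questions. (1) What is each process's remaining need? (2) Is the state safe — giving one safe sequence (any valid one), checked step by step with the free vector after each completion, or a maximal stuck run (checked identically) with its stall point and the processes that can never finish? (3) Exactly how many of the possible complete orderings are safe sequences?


(1) Need matrix, components ordered type-D units, type-C units:
  T5: (5, 5)
  T9: (3, 4)
  T3: (0, 5)
  T6: (2, 2)
(2) SAFE — a valid safe sequence is T6, T9, T5, T3.
Key observation: the first exact fit in this order is T6 — it needs (2, 2) with (3, 2) free, meeting a requested resource to the last unit.
Verifying each step:
  pool = (3, 2)
  T6 needs (2, 2) <= (3, 2) -> finishes; pool += (1, 3) = (4, 5)
  T9 needs (3, 4) <= (4, 5) -> finishes; pool += (1, 0) = (5, 5)
  T5 needs (5, 5) <= (5, 5) -> finishes; pool += (2, 2) = (7, 7)
  T3 needs (0, 5) <= (7, 7) -> finishes; pool += (1, 1) = (8, 8)
(3) The exact count: 4 of the possible complete orderings are safe sequences.


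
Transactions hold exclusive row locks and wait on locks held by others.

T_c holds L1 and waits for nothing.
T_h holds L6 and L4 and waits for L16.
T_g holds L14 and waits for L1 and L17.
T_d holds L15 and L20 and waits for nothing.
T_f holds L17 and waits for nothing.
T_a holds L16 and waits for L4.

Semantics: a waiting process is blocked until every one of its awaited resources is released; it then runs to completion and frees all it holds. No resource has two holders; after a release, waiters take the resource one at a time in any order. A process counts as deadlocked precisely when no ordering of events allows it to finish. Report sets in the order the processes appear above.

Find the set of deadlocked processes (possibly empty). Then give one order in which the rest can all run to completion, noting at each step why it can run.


Deadlocked set: T_h and T_a.
Key observation: nobody on the ring T_h -> T_a -> T_h can start until another member finishes, which never happens; no other process is dragged down with it.
One completion order for the rest: T_d, T_c, T_f, T_g.
Walking it through:
  T_d waits on nothing -> runs at once and releases L15 and L20
  T_c waits on nothing -> runs at once and releases L1
  T_f waits on nothing -> runs at once and releases L17
  run T_g (all its waits — L1 and L17 — are resolved); releases L14


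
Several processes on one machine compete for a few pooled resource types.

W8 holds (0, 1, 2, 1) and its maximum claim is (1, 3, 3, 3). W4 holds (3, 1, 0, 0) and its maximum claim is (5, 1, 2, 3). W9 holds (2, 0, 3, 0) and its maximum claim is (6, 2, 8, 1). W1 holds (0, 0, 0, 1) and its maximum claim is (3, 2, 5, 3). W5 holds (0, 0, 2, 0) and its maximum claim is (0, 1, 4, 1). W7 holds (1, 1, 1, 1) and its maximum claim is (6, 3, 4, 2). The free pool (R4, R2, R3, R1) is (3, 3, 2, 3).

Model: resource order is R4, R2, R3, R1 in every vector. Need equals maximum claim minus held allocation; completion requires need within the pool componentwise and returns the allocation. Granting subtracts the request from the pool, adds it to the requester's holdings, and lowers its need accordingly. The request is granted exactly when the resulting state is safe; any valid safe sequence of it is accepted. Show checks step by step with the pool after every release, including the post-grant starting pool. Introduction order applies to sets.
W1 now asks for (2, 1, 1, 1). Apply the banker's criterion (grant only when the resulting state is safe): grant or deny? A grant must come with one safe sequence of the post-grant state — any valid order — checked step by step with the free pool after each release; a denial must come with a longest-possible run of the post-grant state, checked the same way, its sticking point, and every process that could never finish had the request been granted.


GRANT. The post-grant state is safe; one safe sequence: W8, W5, W1, W4, W9, W7.
Key observation: post-grant, (1, 2, 1, 2) remains, and an order beginning with W8 completes everyone.
Verifying the post-grant state step by step:
  pool = (1, 2, 1, 2)
  run W8 (needs (1, 2, 1, 2), free (1, 2, 1, 2)); after release of (0, 1, 2, 1) the pool is (1, 3, 3, 3)
  run W5 (needs (0, 1, 2, 1), free (1, 3, 3, 3)); after release of (0, 0, 2, 0) the pool is (1, 3, 5, 3)
  run W1 (needs (1, 1, 4, 1), free (1, 3, 5, 3)); after release of (2, 1, 1, 2) the pool is (3, 4, 6, 5)
  run W4 (needs (2, 0, 2, 3), free (3, 4, 6, 5)); after release of (3, 1, 0, 0) the pool is (6, 5, 6, 5)
  run W9 (needs (4, 2, 5, 1), free (6, 5, 6, 5)); after release of (2, 0, 3, 0) the pool is (8, 5, 9, 5)
  run W7 (needs (5, 2, 3, 1), free (8, 5, 9, 5)); after release of (1, 1, 1, 1) the pool is (9, 6, 10, 6)


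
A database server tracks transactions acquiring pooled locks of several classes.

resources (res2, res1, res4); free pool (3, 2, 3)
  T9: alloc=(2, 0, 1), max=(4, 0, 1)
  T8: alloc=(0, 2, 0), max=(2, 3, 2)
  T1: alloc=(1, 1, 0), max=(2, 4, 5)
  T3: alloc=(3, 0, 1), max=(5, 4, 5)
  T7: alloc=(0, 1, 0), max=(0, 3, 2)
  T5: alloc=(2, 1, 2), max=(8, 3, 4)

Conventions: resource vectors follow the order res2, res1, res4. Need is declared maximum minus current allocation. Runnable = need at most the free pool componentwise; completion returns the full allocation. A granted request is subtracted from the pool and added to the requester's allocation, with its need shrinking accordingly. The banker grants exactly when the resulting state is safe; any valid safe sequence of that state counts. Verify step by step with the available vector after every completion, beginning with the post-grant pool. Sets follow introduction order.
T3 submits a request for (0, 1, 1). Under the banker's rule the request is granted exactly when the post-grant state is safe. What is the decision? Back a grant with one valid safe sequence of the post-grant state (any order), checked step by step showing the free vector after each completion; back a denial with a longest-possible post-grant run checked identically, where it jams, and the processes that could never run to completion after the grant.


GRANT. The post-grant state is safe; one safe sequence: T8, T7, T9, T3, T5, T1.
Key observation: the transfer keeps a workable pool ((3, 1, 2)); T8 starts the safe sequence.
Verifying the post-grant state step by step:
  pool = (3, 1, 2)
  T8: need (2, 1, 2) fits (3, 1, 2); releases (0, 2, 0), pool now (3, 3, 2)
  T7: need (0, 2, 2) fits (3, 3, 2); releases (0, 1, 0), pool now (3, 4, 2)
  T9: need (2, 0, 0) fits (3, 4, 2); releases (2, 0, 1), pool now (5, 4, 3)
  T3: need (2, 3, 3) fits (5, 4, 3); releases (3, 1, 2), pool now (8, 5, 5)
  T5: need (6, 2, 2) fits (8, 5, 5); releases (2, 1, 2), pool now (10, 6, 7)
  T1: need (1, 3, 5) fits (10, 6, 7); releases (1, 1, 0), pool now (11, 7, 7)


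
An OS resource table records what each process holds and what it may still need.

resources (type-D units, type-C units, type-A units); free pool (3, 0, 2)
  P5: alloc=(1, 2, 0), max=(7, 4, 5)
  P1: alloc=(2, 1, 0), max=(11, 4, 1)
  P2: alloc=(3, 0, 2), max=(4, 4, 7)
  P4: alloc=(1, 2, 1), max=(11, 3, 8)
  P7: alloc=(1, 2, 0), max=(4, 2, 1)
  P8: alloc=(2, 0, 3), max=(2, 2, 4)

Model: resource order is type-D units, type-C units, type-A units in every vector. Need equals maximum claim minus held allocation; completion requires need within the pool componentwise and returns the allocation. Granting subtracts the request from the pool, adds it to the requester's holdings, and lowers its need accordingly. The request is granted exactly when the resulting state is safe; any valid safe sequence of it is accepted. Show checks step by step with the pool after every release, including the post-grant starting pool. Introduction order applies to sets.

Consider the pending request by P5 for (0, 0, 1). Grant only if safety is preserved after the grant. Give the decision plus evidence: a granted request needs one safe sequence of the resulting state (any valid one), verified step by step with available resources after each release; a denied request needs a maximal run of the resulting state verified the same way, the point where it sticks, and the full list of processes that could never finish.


GRANT — the state after the grant stays safe, e.g. via P7, P8, P5, P2, P1, P4.
Key observation: after the grant the pool drops to (3, 0, 1), which still lets P7 finish first and unwind the rest.
Verifying the post-grant state step by step:
  pool = (3, 0, 1)
  P7 needs (3, 0, 1) <= (3, 0, 1) -> finishes; pool += (1, 2, 0) = (4, 2, 1)
  P8 needs (0, 2, 1) <= (4, 2, 1) -> finishes; pool += (2, 0, 3) = (6, 2, 4)
  P5 needs (6, 2, 4) <= (6, 2, 4) -> finishes; pool += (1, 2, 1) = (7, 4, 5)
  P2 needs (1, 4, 5) <= (7, 4, 5) -> finishes; pool += (3, 0, 2) = (10, 4, 7)
  P1 needs (9, 3, 1) <= (10, 4, 7) -> finishes; pool += (2, 1, 0) = (12, 5, 7)
  P4 needs (10, 1, 7) <= (12, 5, 7) -> finishes; pool += (1, 2, 1) = (13, 7, 8)


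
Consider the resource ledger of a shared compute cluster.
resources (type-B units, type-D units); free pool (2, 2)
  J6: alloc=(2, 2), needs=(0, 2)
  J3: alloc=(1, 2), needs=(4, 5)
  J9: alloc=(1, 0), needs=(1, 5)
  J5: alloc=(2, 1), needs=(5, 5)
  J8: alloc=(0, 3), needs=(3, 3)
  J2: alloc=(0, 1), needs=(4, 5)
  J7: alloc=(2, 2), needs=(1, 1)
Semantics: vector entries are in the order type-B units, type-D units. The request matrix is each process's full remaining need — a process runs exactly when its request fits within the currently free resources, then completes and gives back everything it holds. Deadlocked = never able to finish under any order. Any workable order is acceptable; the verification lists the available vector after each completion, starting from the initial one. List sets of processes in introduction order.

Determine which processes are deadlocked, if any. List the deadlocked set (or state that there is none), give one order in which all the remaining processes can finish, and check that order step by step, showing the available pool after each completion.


The deadlocked set is empty.
Key observation: J6 can run right away; the returned allocation unlocks the remaining processes in turn.
The rest can finish in the order J6, J8, J7, J5, J9, J3, J2. Step-by-step check:
  pool = (2, 2)
  run J6 (needs (0, 2), free (2, 2)); after release of (2, 2) the pool is (4, 4)
  run J8 (needs (3, 3), free (4, 4)); after release of (0, 3) the pool is (4, 7)
  run J7 (needs (1, 1), free (4, 7)); after release of (2, 2) the pool is (6, 9)
  run J5 (needs (5, 5), free (6, 9)); after release of (2, 1) the pool is (8, 10)
  run J9 (needs (1, 5), free (8, 10)); after release of (1, 0) the pool is (9, 10)
  run J3 (needs (4, 5), free (9, 10)); after release of (1, 2) the pool is (10, 12)
  run J2 (needs (4, 5), free (10, 12)); after release of (0, 1) the pool is (10, 13)


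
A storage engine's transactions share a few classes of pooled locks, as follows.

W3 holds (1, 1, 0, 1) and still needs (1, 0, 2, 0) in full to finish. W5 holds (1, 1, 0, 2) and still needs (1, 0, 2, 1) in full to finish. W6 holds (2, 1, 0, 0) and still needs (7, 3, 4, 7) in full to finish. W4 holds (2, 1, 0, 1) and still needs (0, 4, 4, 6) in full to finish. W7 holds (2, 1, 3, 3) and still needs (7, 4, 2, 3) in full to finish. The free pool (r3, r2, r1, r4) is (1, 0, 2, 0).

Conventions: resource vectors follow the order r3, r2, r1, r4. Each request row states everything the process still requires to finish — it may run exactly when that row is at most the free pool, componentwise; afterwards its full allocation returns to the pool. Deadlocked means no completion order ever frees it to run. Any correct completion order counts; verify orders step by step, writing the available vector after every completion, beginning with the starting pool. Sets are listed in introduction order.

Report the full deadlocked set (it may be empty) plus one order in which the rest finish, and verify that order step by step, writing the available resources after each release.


Deadlocked: W6, W4 and W7.
Key observation: once W3, W5 finish, the pool peaks at (3, 2, 2, 3) — and every remaining process still needs more r2 than that.
One completion order for the rest: W3, W5. Verifying each step:
  pool = (1, 0, 2, 0)
  W3: need (1, 0, 2, 0) fits (1, 0, 2, 0); releases (1, 1, 0, 1), pool now (2, 1, 2, 1)
  W5: need (1, 0, 2, 1) fits (2, 1, 2, 1); releases (1, 1, 0, 2), pool now (3, 2, 2, 3)
The blocked processes can never fit:
  W6 cannot run: need (7, 3, 4, 7) vs free (3, 2, 2, 3) (insufficient r3, r2, r1 and r4)
  W4 cannot run: need (0, 4, 4, 6) vs free (3, 2, 2, 3) (insufficient r2, r1 and r4)
  W7 cannot run: need (7, 4, 2, 3) vs free (3, 2, 2, 3) (insufficient r3 and r2)


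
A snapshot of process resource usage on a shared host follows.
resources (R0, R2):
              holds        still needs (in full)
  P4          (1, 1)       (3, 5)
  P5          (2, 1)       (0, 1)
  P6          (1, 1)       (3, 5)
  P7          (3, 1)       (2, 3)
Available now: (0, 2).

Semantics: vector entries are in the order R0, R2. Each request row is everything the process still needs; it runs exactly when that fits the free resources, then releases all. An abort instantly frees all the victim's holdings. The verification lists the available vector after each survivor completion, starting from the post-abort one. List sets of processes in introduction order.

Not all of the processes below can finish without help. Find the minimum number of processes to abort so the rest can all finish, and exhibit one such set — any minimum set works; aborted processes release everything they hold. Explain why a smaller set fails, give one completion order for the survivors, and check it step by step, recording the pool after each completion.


Abort P4.
Key observation: the returned (1, 1) from P4 is what brings P6 — unrunnable before, under any order — into play at step 3.
Minimality: the empty abort set fails — the state is deadlocked as it stands.
The survivors complete as P5, P7, P6. Check, step by step (starting from the post-abort pool):
  pool = (1, 3)
  run P5 (needs (0, 1), free (1, 3)); after release of (2, 1) the pool is (3, 4)
  run P7 (needs (2, 3), free (3, 4)); after release of (3, 1) the pool is (6, 5)
  run P6 (needs (3, 5), free (6, 5)); after release of (1, 1) the pool is (7, 6)


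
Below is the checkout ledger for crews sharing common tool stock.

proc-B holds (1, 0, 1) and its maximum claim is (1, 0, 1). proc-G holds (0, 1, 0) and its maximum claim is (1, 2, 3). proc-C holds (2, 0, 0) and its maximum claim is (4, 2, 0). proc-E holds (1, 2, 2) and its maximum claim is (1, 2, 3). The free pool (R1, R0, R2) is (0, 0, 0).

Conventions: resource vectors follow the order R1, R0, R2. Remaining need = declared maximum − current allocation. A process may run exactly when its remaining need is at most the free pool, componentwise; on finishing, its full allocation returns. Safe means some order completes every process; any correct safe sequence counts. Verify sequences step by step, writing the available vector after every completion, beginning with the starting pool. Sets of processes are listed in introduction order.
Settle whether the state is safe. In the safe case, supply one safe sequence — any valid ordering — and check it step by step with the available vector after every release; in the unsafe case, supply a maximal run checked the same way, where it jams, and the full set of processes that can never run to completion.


The state is SAFE; one workable sequence: proc-B, proc-E, proc-G, proc-C.
Key observation: reading the order forward, proc-E is the first process whose need (0, 0, 1) meets the free pool (1, 0, 1) exactly on a resource it requests.
Step-by-step check:
  pool = (0, 0, 0)
  run proc-B (needs (0, 0, 0), free (0, 0, 0)); after release of (1, 0, 1) the pool is (1, 0, 1)
  run proc-E (needs (0, 0, 1), free (1, 0, 1)); after release of (1, 2, 2) the pool is (2, 2, 3)
  run proc-G (needs (1, 1, 3), free (2, 2, 3)); after release of (0, 1, 0) the pool is (2, 3, 3)
  run proc-C (needs (2, 2, 0), free (2, 3, 3)); after release of (2, 0, 0) the pool is (4, 3, 3)


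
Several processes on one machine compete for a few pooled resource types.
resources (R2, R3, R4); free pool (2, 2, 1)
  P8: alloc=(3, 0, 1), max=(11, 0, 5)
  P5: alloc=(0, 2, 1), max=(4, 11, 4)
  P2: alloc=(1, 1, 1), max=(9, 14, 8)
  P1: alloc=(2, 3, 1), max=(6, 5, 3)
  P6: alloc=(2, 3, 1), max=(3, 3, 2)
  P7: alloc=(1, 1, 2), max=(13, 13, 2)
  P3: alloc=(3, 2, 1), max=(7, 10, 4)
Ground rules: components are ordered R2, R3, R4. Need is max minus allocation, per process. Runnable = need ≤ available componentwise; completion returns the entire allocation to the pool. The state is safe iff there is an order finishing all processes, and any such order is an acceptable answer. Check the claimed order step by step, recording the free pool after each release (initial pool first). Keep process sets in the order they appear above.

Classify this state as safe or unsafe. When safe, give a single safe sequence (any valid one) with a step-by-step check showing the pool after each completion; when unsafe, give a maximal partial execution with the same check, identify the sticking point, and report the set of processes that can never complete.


SAFE. One safe sequence: P6, P1, P3, P5, P8, P7, P2.
Key observation: the order's first zero-slack moment is P6 ((1, 0, 1) needed, (2, 2, 1) free — a requested resource with nothing to spare).
Verifying each step:
  pool = (2, 2, 1)
  P6 needs (1, 0, 1) <= (2, 2, 1) -> finishes; pool += (2, 3, 1) = (4, 5, 2)
  P1 needs (4, 2, 2) <= (4, 5, 2) -> finishes; pool += (2, 3, 1) = (6, 8, 3)
  P3 needs (4, 8, 3) <= (6, 8, 3) -> finishes; pool += (3, 2, 1) = (9, 10, 4)
  P5 needs (4, 9, 3) <= (9, 10, 4) -> finishes; pool += (0, 2, 1) = (9, 12, 5)
  P8 needs (8, 0, 4) <= (9, 12, 5) -> finishes; pool += (3, 0, 1) = (12, 12, 6)
  P7 needs (12, 12, 0) <= (12, 12, 6) -> finishes; pool += (1, 1, 2) = (13, 13, 8)
  P2 needs (8, 13, 7) <= (13, 13, 8) -> finishes; pool += (1, 1, 1) = (14, 14, 9)


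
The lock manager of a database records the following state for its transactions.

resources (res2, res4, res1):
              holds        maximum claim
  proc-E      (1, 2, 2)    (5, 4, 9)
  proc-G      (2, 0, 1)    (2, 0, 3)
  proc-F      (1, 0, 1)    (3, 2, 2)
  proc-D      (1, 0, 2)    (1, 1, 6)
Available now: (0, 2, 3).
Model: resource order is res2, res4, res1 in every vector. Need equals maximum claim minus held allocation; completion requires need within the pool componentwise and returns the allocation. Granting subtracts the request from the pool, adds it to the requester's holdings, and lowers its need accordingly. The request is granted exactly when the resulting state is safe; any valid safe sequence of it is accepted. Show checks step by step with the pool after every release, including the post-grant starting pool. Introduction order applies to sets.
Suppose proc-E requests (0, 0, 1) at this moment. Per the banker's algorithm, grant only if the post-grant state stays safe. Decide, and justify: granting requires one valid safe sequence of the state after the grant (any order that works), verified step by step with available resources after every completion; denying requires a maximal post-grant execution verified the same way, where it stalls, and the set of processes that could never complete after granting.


GRANT — the state after the grant stays safe, e.g. via proc-G, proc-F, proc-D, proc-E.
Key observation: post-grant, (0, 2, 2) remains, and an order beginning with proc-G completes everyone.
Check on the post-grant state, step by step:
  pool = (0, 2, 2)
  run proc-G (needs (0, 0, 2), free (0, 2, 2)); after release of (2, 0, 1) the pool is (2, 2, 3)
  run proc-F (needs (2, 2, 1), free (2, 2, 3)); after release of (1, 0, 1) the pool is (3, 2, 4)
  run proc-D (needs (0, 1, 4), free (3, 2, 4)); after release of (1, 0, 2) the pool is (4, 2, 6)
  run proc-E (needs (4, 2, 6), free (4, 2, 6)); after release of (1, 2, 3) the pool is (5, 4, 9)


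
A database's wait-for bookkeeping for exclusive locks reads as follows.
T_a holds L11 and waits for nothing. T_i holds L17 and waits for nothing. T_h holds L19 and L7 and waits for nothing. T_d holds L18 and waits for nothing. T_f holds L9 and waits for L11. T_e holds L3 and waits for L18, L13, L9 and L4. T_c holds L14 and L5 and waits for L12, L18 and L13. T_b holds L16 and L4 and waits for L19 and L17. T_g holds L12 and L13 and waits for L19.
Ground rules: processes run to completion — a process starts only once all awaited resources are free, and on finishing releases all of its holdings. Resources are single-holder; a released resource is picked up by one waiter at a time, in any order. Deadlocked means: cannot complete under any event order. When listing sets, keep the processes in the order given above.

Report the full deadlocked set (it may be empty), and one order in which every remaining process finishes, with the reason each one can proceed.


The deadlocked set is empty.
Key observation: the wait relation is loop-free; peeling off processes with no waits unwinds the whole state.
One completion order for the rest: T_a, T_f, T_i, T_h, T_b, T_d, T_g, T_e, T_c.
Check, step by step:
  T_a waits on nothing -> runs at once and releases L11
  T_f waits on L11 — all released -> runs and releases L9
  T_i waits on nothing -> runs at once and releases L17
  T_h waits on nothing -> runs at once and releases L19 and L7
  T_b waits on L19 and L17 — all released -> runs and releases L16 and L4
  T_d waits on nothing -> runs at once and releases L18
  T_g waits on L19 — all released -> runs and releases L12 and L13
  T_e waits on L18, L13, L9 and L4 — all released -> runs and releases L3
  T_c waits on L12, L18 and L13 — all released -> runs and releases L14 and L5


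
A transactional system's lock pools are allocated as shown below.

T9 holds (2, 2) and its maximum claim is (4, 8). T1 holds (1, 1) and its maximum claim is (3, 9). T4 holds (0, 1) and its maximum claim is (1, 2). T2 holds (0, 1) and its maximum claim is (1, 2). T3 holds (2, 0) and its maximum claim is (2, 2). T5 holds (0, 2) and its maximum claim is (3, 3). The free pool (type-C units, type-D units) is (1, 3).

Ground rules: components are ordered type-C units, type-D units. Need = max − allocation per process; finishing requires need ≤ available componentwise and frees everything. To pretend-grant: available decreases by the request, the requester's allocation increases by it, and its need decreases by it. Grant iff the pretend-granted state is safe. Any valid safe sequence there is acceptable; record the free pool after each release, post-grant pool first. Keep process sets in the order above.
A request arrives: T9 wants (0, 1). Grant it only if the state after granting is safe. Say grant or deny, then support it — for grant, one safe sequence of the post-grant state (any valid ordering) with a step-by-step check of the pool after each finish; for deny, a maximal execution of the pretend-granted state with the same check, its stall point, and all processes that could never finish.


GRANT — the state after the grant stays safe, e.g. via T4, T2, T3, T5, T9, T1.
Key observation: post-grant, (1, 2) remains, and an order beginning with T4 completes everyone.
Verifying the post-grant state step by step:
  pool = (1, 2)
  run T4 (needs (1, 1), free (1, 2)); after release of (0, 1) the pool is (1, 3)
  run T2 (needs (1, 1), free (1, 3)); after release of (0, 1) the pool is (1, 4)
  run T3 (needs (0, 2), free (1, 4)); after release of (2, 0) the pool is (3, 4)
  run T5 (needs (3, 1), free (3, 4)); after release of (0, 2) the pool is (3, 6)
  run T9 (needs (2, 5), free (3, 6)); after release of (2, 3) the pool is (5, 9)
  run T1 (needs (2, 8), free (5, 9)); after release of (1, 1) the pool is (6, 10)
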